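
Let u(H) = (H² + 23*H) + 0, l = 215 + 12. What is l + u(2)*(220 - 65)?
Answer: 7977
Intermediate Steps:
l = 227
u(H) = H² + 23*H
l + u(2)*(220 - 65) = 227 + (2*(23 + 2))*(220 - 65) = 227 + (2*25)*155 = 227 + 50*155 = 227 + 7750 = 7977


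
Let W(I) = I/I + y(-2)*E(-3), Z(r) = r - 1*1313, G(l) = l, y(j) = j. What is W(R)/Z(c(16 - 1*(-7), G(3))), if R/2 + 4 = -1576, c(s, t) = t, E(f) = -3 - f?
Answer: -1/1310 ≈ -0.00076336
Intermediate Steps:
Z(r) = -1313 + r (Z(r) = r - 1313 = -1313 + r)
R = -3160 (R = -8 + 2*(-1576) = -8 - 3152 = -3160)
W(I) = 1 (W(I) = I/I - 2*(-3 - 1*(-3)) = 1 - 2*(-3 + 3) = 1 - 2*0 = 1 + 0 = 1)
W(R)/Z(c(16 - 1*(-7), G(3))) = 1/(-1313 + 3) = 1/(-1310) = 1*(-1/1310) = -1/1310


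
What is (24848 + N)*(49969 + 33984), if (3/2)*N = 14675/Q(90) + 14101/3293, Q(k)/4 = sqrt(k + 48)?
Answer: 557043116786/267 + 1232010275*sqrt(138)/828 ≈ 2.1038e+9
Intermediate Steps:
Q(k) = 4*sqrt(48 + k) (Q(k) = 4*sqrt(k + 48) = 4*sqrt(48 + k))
N = 28202/9879 + 14675*sqrt(138)/828 (N = 2*(14675/((4*sqrt(48 + 90))) + 14101/3293)/3 = 2*(14675/((4*sqrt(138))) + 14101*(1/3293))/3 = 2*(14675*(sqrt(138)/552) + 14101/3293)/3 = 2*(14675*sqrt(138)/552 + 14101/3293)/3 = 2*(14101/3293 + 14675*sqrt(138)/552)/3 = 28202/9879 + 14675*sqrt(138)/828 ≈ 211.06)
(24848 + N)*(49969 + 33984) = (24848 + (28202/9879 + 14675*sqrt(138)/828))*(49969 + 33984) = (245501594/9879 + 14675*sqrt(138)/828)*83953 = 557043116786/267 + 1232010275*sqrt(138)/828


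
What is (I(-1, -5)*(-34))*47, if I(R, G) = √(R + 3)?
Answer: -1598*√2 ≈ -2259.9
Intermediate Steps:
I(R, G) = √(3 + R)
(I(-1, -5)*(-34))*47 = (√(3 - 1)*(-34))*47 = (√2*(-34))*47 = -34*√2*47 = -1598*√2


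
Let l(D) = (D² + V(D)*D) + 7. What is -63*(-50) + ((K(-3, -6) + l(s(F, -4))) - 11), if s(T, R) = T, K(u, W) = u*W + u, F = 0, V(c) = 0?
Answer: 3161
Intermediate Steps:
K(u, W) = u + W*u (K(u, W) = W*u + u = u + W*u)
l(D) = 7 + D² (l(D) = (D² + 0*D) + 7 = (D² + 0) + 7 = D² + 7 = 7 + D²)
-63*(-50) + ((K(-3, -6) + l(s(F, -4))) - 11) = -63*(-50) + ((-3*(1 - 6) + (7 + 0²)) - 11) = 3150 + ((-3*(-5) + (7 + 0)) - 11) = 3150 + ((15 + 7) - 11) = 3150 + (22 - 11) = 3150 + 11 = 3161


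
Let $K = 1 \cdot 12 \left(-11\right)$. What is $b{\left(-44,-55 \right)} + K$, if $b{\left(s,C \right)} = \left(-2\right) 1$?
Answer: $-134$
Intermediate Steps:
$b{\left(s,C \right)} = -2$
$K = -132$ ($K = 12 \left(-11\right) = -132$)
$b{\left(-44,-55 \right)} + K = -2 - 132 = -134$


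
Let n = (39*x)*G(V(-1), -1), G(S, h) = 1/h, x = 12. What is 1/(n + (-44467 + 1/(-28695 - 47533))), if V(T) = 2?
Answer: -76228/3425305181 ≈ -2.2254e-5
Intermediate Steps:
n = -468 (n = (39*12)/(-1) = 468*(-1) = -468)
1/(n + (-44467 + 1/(-28695 - 47533))) = 1/(-468 + (-44467 + 1/(-28695 - 47533))) = 1/(-468 + (-44467 + 1/(-76228))) = 1/(-468 + (-44467 - 1/76228)) = 1/(-468 - 3389630477/76228) = 1/(-3425305181/76228) = -76228/3425305181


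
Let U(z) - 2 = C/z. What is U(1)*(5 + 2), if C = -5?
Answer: -21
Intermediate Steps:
U(z) = 2 - 5/z
U(1)*(5 + 2) = (2 - 5/1)*(5 + 2) = (2 - 5*1)*7 = (2 - 5)*7 = -3*7 = -21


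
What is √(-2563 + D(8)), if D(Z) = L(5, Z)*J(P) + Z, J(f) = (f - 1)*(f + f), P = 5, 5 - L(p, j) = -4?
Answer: I*√2195 ≈ 46.851*I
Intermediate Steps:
L(p, j) = 9 (L(p, j) = 5 - 1*(-4) = 5 + 4 = 9)
J(f) = 2*f*(-1 + f) (J(f) = (-1 + f)*(2*f) = 2*f*(-1 + f))
D(Z) = 360 + Z (D(Z) = 9*(2*5*(-1 + 5)) + Z = 9*(2*5*4) + Z = 9*40 + Z = 360 + Z)
√(-2563 + D(8)) = √(-2563 + (360 + 8)) = √(-2563 + 368) = √(-2195) = I*√2195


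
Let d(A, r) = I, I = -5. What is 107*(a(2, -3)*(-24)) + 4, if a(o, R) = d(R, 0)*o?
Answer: 25684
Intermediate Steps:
d(A, r) = -5
a(o, R) = -5*o
107*(a(2, -3)*(-24)) + 4 = 107*(-5*2*(-24)) + 4 = 107*(-10*(-24)) + 4 = 107*240 + 4 = 25680 + 4 = 25684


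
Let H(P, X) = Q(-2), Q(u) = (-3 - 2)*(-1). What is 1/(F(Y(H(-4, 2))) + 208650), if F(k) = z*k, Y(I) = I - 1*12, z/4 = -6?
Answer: 1/208818 ≈ 4.7889e-6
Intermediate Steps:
Q(u) = 5 (Q(u) = -5*(-1) = 5)
H(P, X) = 5
z = -24 (z = 4*(-6) = -24)
Y(I) = -12 + I (Y(I) = I - 12 = -12 + I)
F(k) = -24*k
1/(F(Y(H(-4, 2))) + 208650) = 1/(-24*(-12 + 5) + 208650) = 1/(-24*(-7) + 208650) = 1/(168 + 208650) = 1/208818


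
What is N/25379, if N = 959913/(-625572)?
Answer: -106657/1764043532 ≈ -6.0462e-5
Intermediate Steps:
N = -106657/69508 (N = 959913*(-1/625572) = -106657/69508 ≈ -1.5345)
N/25379 = -106657/69508/25379 = -106657/69508*1/25379 = -106657/1764043532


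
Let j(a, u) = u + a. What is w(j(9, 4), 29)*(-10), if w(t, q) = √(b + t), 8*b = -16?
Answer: -10*√11 ≈ -33.166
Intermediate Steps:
b = -2 (b = (⅛)*(-16) = -2)
j(a, u) = a + u
w(t, q) = √(-2 + t)
w(j(9, 4), 29)*(-10) = √(-2 + (9 + 4))*(-10) = √(-2 + 13)*(-10) = √11*(-10) = -10*√11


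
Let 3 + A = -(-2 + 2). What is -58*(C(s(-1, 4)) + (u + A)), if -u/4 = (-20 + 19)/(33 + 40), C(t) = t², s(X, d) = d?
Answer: -55274/73 ≈ -757.18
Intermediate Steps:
u = 4/73 (u = -4*(-20 + 19)/(33 + 40) = -(-4)/73 = -4*(-1/73) = 4/73 ≈ 0.054795)
A = -3 (A = -3 - (-2 + 2) = -3 - 1*0 = -3 + 0 = -3)
-58*(C(s(-1, 4)) + (u + A)) = -58*(4² + (4/73 - 3)) = -58*(16 - 215/73) = -58*953/73 = -55274/73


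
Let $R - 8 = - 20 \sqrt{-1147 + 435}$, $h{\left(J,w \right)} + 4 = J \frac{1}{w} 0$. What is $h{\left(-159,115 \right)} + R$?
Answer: $4 - 40 i \sqrt{178} \approx 4.0 - 533.67 i$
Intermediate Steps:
$h{\left(J,w \right)} = -4$ ($h{\left(J,w \right)} = -4 + J \frac{1}{w} 0 = -4 + J 0 = -4 + 0 = -4$)
$R = 8 - 40 i \sqrt{178}$ ($R = 8 - 20 \sqrt{-1147 + 435} = 8 - 20 \sqrt{-712} = 8 - 20 \cdot 2 i \sqrt{178} = 8 - 40 i \sqrt{178} \approx 8.0 - 533.67 i$)
$h{\left(-159,115 \right)} + R = -4 + \left(8 - 40 i \sqrt{178}\right) = 4 - 40 i \sqrt{178}$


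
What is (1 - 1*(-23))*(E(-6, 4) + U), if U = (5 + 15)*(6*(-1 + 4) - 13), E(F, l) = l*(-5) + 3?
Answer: 1992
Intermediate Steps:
E(F, l) = 3 - 5*l (E(F, l) = -5*l + 3 = 3 - 5*l)
U = 100 (U = 20*(6*3 - 13) = 20*(18 - 13) = 20*5 = 100)
(1 - 1*(-23))*(E(-6, 4) + U) = (1 - 1*(-23))*((3 - 5*4) + 100) = (1 + 23)*((3 - 20) + 100) = 24*(-17 + 100) = 24*83 = 1992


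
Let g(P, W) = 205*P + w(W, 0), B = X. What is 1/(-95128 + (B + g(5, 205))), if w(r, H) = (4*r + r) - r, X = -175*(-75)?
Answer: -1/80158 ≈ -1.2475e-5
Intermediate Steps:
X = 13125
w(r, H) = 4*r (w(r, H) = 5*r - r = 4*r)
B = 13125
g(P, W) = 4*W + 205*P (g(P, W) = 205*P + 4*W = 4*W + 205*P)
1/(-95128 + (B + g(5, 205))) = 1/(-95128 + (13125 + (4*205 + 205*5))) = 1/(-95128 + (13125 + (820 + 1025))) = 1/(-95128 + (13125 + 1845)) = 1/(-95128 + 14970) = 1/(-80158) = -1/80158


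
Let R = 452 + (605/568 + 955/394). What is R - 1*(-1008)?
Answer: 163758565/111896 ≈ 1463.5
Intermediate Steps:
R = 50967397/111896 (R = 452 + (605*(1/568) + 955*(1/394)) = 452 + (605/568 + 955/394) = 452 + 390405/111896 = 50967397/111896 ≈ 455.49)
R - 1*(-1008) = 50967397/111896 - 1*(-1008) = 50967397/111896 + 1008 = 163758565/111896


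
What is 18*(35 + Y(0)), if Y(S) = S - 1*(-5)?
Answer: 720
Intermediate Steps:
Y(S) = 5 + S (Y(S) = S + 5 = 5 + S)
18*(35 + Y(0)) = 18*(35 + (5 + 0)) = 18*(35 + 5) = 18*40 = 720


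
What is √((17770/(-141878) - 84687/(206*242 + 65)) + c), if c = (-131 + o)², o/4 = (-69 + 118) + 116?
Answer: 9*√4813356907449796151215/1180354021 ≈ 529.00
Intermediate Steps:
o = 660 (o = 4*((-69 + 118) + 116) = 4*(49 + 116) = 4*165 = 660)
c = 279841 (c = (-131 + 660)² = 529² = 279841)
√((17770/(-141878) - 84687/(206*242 + 65)) + c) = √((17770/(-141878) - 84687/(206*242 + 65)) + 279841) = √((17770*(-1/141878) - 84687/(49852 + 65)) + 279841) = √((-8885/70939 - 84687/49917) + 279841) = √((-8885/70939 - 84687*1/49917) + 279841) = √((-8885/70939 - 28229/16639) + 279841) = √(-2150374546/1180354021 + 279841) = √(330309299216115/1180354021) = 9*√4813356907449796151215/1180354021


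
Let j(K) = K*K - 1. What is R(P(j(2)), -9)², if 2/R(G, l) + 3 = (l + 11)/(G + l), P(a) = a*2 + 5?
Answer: 1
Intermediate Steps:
j(K) = -1 + K² (j(K) = K² - 1 = -1 + K²)
P(a) = 5 + 2*a (P(a) = 2*a + 5 = 5 + 2*a)
R(G, l) = 2/(-3 + (11 + l)/(G + l)) (R(G, l) = 2/(-3 + (l + 11)/(G + l)) = 2/(-3 + (11 + l)/(G + l)))
R(P(j(2)), -9)² = (2*(-(5 + 2*(-1 + 2²)) - 1*(-9))/(-11 + 2*(-9) + 3*(5 + 2*(-1 + 2²))))² = (2*(-(5 + 2*(-1 + 4)) + 9)/(-11 - 18 + 3*(5 + 2*(-1 + 4))))² = (2*(-(5 + 2*3) + 9)/(-11 - 18 + 3*(5 + 2*3)))² = (2*(-(5 + 6) + 9)/(-11 - 18 + 3*(5 + 6)))² = (2*(-1*11 + 9)/(-11 - 18 + 3*11))² = (2*(-11 + 9)/(-11 - 18 + 33))² = (2*(-2)/4)² = (2*(¼)*(-2))² = (-1)² = 1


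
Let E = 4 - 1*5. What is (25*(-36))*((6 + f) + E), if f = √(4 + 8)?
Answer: -4500 - 1800*√3 ≈ -7617.7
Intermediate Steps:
E = -1 (E = 4 - 5 = -1)
f = 2*√3 (f = √12 = 2*√3 ≈ 3.4641)
(25*(-36))*((6 + f) + E) = (25*(-36))*((6 + 2*√3) - 1) = -900*(5 + 2*√3) = -4500 - 1800*√3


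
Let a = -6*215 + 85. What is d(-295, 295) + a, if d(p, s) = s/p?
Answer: -1206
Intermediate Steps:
a = -1205 (a = -1290 + 85 = -1205)
d(-295, 295) + a = 295/(-295) - 1205 = 295*(-1/295) - 1205 = -1 - 1205 = -1206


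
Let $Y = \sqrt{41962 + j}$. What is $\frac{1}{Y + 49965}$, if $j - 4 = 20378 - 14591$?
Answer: $\frac{49965}{2496453472} - \frac{53 \sqrt{17}}{2496453472} \approx 1.9927 \cdot 10^{-5}$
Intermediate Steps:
$j = 5791$ ($j = 4 + \left(20378 - 14591\right) = 4 + 5787 = 5791$)
$Y = 53 \sqrt{17}$ ($Y = \sqrt{41962 + 5791} = \sqrt{47753} = 53 \sqrt{17} \approx 218.52$)
$\frac{1}{Y + 49965} = \frac{1}{53 \sqrt{17} + 49965} = \frac{1}{49965 + 53 \sqrt{17}}$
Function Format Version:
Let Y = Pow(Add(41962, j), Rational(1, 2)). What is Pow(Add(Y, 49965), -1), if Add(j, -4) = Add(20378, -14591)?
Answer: Add(Rational(49965, 2496453472), Mul(Rational(-53, 2496453472), Pow(17, Rational(1, 2)))) ≈ 1.9927e-5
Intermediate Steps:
j = 5791 (j = Add(4, Add(20378, -14591)) = Add(4, 5787) = 5791)
Y = Mul(53, Pow(17, Rational(1, 2))) (Y = Pow(Add(41962, 5791), Rational(1, 2)) = Pow(47753, Rational(1, 2)) = Mul(53, Pow(17, Rational(1, 2))) ≈ 218.52)
Pow(Add(Y, 49965), -1) = Pow(Add(Mul(53, Pow(17, Rational(1, 2))), 49965), -1) = Pow(Add(49965, Mul(53, Pow(17, Rational(1, 2)))), -1)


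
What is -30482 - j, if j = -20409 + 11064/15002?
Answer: -75563105/7501 ≈ -10074.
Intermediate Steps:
j = -153082377/7501 (j = -20409 + 11064*(1/15002) = -20409 + 5532/7501 = -153082377/7501 ≈ -20408.)
-30482 - j = -30482 - 1*(-153082377/7501) = -30482 + 153082377/7501 = -75563105/7501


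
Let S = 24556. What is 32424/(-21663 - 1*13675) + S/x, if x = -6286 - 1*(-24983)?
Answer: 18680600/47193899 ≈ 0.39583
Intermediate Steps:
x = 18697 (x = -6286 + 24983 = 18697)
32424/(-21663 - 1*13675) + S/x = 32424/(-21663 - 1*13675) + 24556/18697 = 32424/(-21663 - 13675) + 24556*(1/18697) = 32424/(-35338) + 3508/2671 = 32424*(-1/35338) + 3508/2671 = -16212/17669 + 3508/2671 = 18680600/47193899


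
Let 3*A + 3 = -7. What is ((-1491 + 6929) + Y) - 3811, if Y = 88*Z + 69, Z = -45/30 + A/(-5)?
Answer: 4868/3 ≈ 1622.7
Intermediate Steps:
A = -10/3 (A = -1 + (1/3)*(-7) = -1 - 7/3 = -10/3 ≈ -3.3333)
Z = -5/6 (Z = -45/30 - 10/3/(-5) = -45*1/30 - 10/3*(-1/5) = -3/2 + 2/3 = -5/6 ≈ -0.83333)
Y = -13/3 (Y = 88*(-5/6) + 69 = -220/3 + 69 = -13/3 ≈ -4.3333)
((-1491 + 6929) + Y) - 3811 = ((-1491 + 6929) - 13/3) - 3811 = (5438 - 13/3) - 3811 = 16301/3 - 3811 = 4868/3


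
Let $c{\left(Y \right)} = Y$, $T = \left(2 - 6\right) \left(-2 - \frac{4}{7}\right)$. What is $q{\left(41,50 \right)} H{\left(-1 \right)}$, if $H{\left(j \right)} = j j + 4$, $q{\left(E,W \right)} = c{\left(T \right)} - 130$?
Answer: $- \frac{4190}{7} \approx -598.57$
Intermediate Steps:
$T = \frac{72}{7}$ ($T = - 4 \left(-2 - \frac{4}{7}\right) = \left(-4\right) \left(- \frac{18}{7}\right) = \frac{72}{7} \approx 10.286$)
$q{\left(E,W \right)} = - \frac{838}{7}$ ($q{\left(E,W \right)} = \frac{72}{7} - 130 = - \frac{838}{7}$)
$H{\left(j \right)} = 4 + j^{2}$ ($H{\left(j \right)} = j^{2} + 4 = 4 + j^{2}$)
$q{\left(41,50 \right)} H{\left(-1 \right)} = - \frac{838 \left(4 + \left(-1\right)^{2}\right)}{7} = - \frac{838 \left(4 + 1\right)}{7} = \left(- \frac{838}{7}\right) 5 = - \frac{4190}{7}$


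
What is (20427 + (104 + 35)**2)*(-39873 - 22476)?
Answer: -2478248052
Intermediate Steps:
(20427 + (104 + 35)**2)*(-39873 - 22476) = (20427 + 139**2)*(-62349) = (20427 + 19321)*(-62349) = 39748*(-62349) = -2478248052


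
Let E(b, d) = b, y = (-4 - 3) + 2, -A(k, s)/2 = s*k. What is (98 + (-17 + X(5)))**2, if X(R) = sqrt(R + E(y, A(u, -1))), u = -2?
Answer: 6561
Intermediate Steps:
A(k, s) = -2*k*s (A(k, s) = -2*s*k = -2*k*s)
y = -5 (y = -7 + 2 = -5)
X(R) = sqrt(-5 + R) (X(R) = sqrt(R - 5) = sqrt(-5 + R))
(98 + (-17 + X(5)))**2 = (98 + (-17 + sqrt(-5 + 5)))**2 = (98 + (-17 + sqrt(0)))**2 = (98 + (-17 + 0))**2 = (98 - 17)**2 = 81**2 = 6561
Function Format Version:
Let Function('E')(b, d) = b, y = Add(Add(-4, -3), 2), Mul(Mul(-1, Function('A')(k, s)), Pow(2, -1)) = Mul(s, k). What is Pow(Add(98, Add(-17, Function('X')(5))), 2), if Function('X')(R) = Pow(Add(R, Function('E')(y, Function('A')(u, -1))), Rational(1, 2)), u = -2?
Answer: 6561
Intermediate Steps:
Function('A')(k, s) = Mul(-2, k, s) (Function('A')(k, s) = Mul(-2, Mul(s, k)) = Mul(-2, Mul(k, s)) = Mul(-2, k, s))
y = -5 (y = Add(-7, 2) = -5)
Function('X')(R) = Pow(Add(-5, R), Rational(1, 2)) (Function('X')(R) = Pow(Add(R, -5), Rational(1, 2)) = Pow(Add(-5, R), Rational(1, 2)))
Pow(Add(98, Add(-17, Function('X')(5))), 2) = Pow(Add(98, Add(-17, Pow(Add(-5, 5), Rational(1, 2)))), 2) = Pow(Add(98, Add(-17, Pow(0, Rational(1, 2)))), 2) = Pow(Add(98, Add(-17, 0)), 2) = Pow(Add(98, -17), 2) = Pow(81, 2) = 6561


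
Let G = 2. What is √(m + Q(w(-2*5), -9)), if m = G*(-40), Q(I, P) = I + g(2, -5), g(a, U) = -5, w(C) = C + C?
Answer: I*√105 ≈ 10.247*I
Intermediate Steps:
w(C) = 2*C
Q(I, P) = -5 + I (Q(I, P) = I - 5 = -5 + I)
m = -80 (m = 2*(-40) = -80)
√(m + Q(w(-2*5), -9)) = √(-80 + (-5 + 2*(-2*5))) = √(-80 + (-5 + 2*(-10))) = √(-80 + (-5 - 20)) = √(-80 - 25) = √(-105) = I*√105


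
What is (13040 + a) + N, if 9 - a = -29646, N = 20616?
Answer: 63311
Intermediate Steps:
a = 29655 (a = 9 - 1*(-29646) = 9 + 29646 = 29655)
(13040 + a) + N = (13040 + 29655) + 20616 = 42695 + 20616 = 63311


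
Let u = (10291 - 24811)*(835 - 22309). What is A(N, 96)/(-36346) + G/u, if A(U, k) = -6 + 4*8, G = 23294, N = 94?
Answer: -1815055189/2833193234520 ≈ -0.00064064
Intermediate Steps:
A(U, k) = 26 (A(U, k) = -6 + 32 = 26)
u = 311802480 (u = -14520*(-21474) = 311802480)
A(N, 96)/(-36346) + G/u = 26/(-36346) + 23294/311802480 = 26*(-1/36346) + 23294*(1/311802480) = -13/18173 + 11647/155901240 = -1815055189/2833193234520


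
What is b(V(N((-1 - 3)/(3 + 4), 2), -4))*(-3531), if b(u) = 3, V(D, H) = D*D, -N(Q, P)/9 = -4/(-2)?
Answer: -10593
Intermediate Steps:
N(Q, P) = -18 (N(Q, P) = -(-36)/(-2) = -(-36)*(-1)/2 = -9*2 = -18)
V(D, H) = D²
b(V(N((-1 - 3)/(3 + 4), 2), -4))*(-3531) = 3*(-3531) = -10593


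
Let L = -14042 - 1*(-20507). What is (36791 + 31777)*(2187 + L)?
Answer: 593250336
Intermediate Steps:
L = 6465 (L = -14042 + 20507 = 6465)
(36791 + 31777)*(2187 + L) = (36791 + 31777)*(2187 + 6465) = 68568*8652 = 593250336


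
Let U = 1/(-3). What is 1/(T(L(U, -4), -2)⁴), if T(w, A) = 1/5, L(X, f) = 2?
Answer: 625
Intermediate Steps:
U = -⅓ ≈ -0.33333
T(w, A) = ⅕
1/(T(L(U, -4), -2)⁴) = 1/((⅕)⁴) = 1/(1/625) = 625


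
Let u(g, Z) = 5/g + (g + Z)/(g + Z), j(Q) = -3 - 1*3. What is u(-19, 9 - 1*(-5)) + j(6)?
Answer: -100/19 ≈ -5.2632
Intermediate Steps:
j(Q) = -6 (j(Q) = -3 - 3 = -6)
u(g, Z) = 1 + 5/g (u(g, Z) = 5/g + (Z + g)/(Z + g) = 5/g + 1 = 1 + 5/g)
u(-19, 9 - 1*(-5)) + j(6) = (5 - 19)/(-19) - 6 = -1/19*(-14) - 6 = 14/19 - 6 = -100/19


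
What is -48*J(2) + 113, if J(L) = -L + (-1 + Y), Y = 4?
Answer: 65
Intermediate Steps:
J(L) = 3 - L (J(L) = -L + (-1 + 4) = -L + 3 = 3 - L)
-48*J(2) + 113 = -48*(3 - 1*2) + 113 = -48*(3 - 2) + 113 = -48*1 + 113 = -48 + 113 = 65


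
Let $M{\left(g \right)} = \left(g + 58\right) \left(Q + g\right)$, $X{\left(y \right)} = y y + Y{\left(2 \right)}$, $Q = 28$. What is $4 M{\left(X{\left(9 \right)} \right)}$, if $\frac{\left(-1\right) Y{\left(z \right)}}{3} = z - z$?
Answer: $60604$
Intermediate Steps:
$Y{\left(z \right)} = 0$ ($Y{\left(z \right)} = - 3 \left(z - z\right) = \left(-3\right) 0 = 0$)
$X{\left(y \right)} = y^{2}$ ($X{\left(y \right)} = y y + 0 = y^{2} + 0 = y^{2}$)
$M{\left(g \right)} = \left(28 + g\right) \left(58 + g\right)$ ($M{\left(g \right)} = \left(g + 58\right) \left(28 + g\right) = \left(58 + g\right) \left(28 + g\right) = \left(28 + g\right) \left(58 + g\right)$)
$4 M{\left(X{\left(9 \right)} \right)} = 4 \left(1624 + \left(9^{2}\right)^{2} + 86 \cdot 9^{2}\right) = 4 \left(1624 + 81^{2} + 86 \cdot 81\right) = 4 \left(1624 + 6561 + 6966\right) = 4 \cdot 15151 = 60604$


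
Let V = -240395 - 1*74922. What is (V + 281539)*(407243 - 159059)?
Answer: -8383159152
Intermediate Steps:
V = -315317 (V = -240395 - 74922 = -315317)
(V + 281539)*(407243 - 159059) = (-315317 + 281539)*(407243 - 159059) = -33778*248184 = -8383159152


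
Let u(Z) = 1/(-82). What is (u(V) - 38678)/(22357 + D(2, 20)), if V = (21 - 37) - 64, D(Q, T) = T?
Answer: -1057199/611638 ≈ -1.7285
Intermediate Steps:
V = -80 (V = -16 - 64 = -80)
u(Z) = -1/82
(u(V) - 38678)/(22357 + D(2, 20)) = (-1/82 - 38678)/(22357 + 20) = -3171597/82/22377 = -3171597/82*1/22377 = -1057199/611638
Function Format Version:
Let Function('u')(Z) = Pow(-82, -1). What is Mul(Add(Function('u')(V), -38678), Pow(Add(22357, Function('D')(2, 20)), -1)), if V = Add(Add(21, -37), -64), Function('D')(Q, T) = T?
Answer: Rational(-1057199, 611638) ≈ -1.7285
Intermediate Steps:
V = -80 (V = Add(-16, -64) = -80)
Function('u')(Z) = Rational(-1, 82)
Mul(Add(Function('u')(V), -38678), Pow(Add(22357, Function('D')(2, 20)), -1)) = Mul(Add(Rational(-1, 82), -38678), Pow(Add(22357, 20), -1)) = Mul(Rational(-3171597, 82), Pow(22377, -1)) = Mul(Rational(-3171597, 82), Rational(1, 22377)) = Rational(-1057199, 611638)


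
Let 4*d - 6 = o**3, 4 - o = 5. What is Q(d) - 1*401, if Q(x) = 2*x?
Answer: -797/2 ≈ -398.50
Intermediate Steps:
o = -1 (o = 4 - 1*5 = 4 - 5 = -1)
d = 5/4 (d = 3/2 + (1/4)*(-1)**3 = 3/2 + (1/4)*(-1) = 3/2 - 1/4 = 5/4 ≈ 1.2500)
Q(d) - 1*401 = 2*(5/4) - 1*401 = 5/2 - 401 = -797/2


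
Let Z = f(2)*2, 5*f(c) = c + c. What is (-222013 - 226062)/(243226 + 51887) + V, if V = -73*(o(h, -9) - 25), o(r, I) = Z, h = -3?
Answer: 2518319758/1475565 ≈ 1706.7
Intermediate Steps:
f(c) = 2*c/5 (f(c) = (c + c)/5 = (2*c)/5 = 2*c/5)
Z = 8/5 (Z = ((⅖)*2)*2 = (⅘)*2 = 8/5 ≈ 1.6000)
o(r, I) = 8/5
V = 8541/5 (V = -73*(8/5 - 25) = -73*(-117/5) = 8541/5 ≈ 1708.2)
(-222013 - 226062)/(243226 + 51887) + V = (-222013 - 226062)/(243226 + 51887) + 8541/5 = -448075/295113 + 8541/5 = 2518319758/1475565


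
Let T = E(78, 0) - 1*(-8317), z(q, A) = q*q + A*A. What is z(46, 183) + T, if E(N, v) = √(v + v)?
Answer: 43922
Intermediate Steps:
E(N, v) = √2*√v (E(N, v) = √(2*v) = √2*√v)
z(q, A) = A² + q² (z(q, A) = q² + A² = A² + q²)
T = 8317 (T = √2*√0 - 1*(-8317) = √2*0 + 8317 = 0 + 8317 = 8317)
z(46, 183) + T = (183² + 46²) + 8317 = (33489 + 2116) + 8317 = 35605 + 8317 = 43922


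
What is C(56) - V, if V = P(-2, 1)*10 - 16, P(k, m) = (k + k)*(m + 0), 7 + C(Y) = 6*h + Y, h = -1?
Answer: 99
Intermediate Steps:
C(Y) = -13 + Y (C(Y) = -7 + (6*(-1) + Y) = -7 + (-6 + Y) = -13 + Y)
P(k, m) = 2*k*m (P(k, m) = (2*k)*m = 2*k*m)
V = -56 (V = (2*(-2)*1)*10 - 16 = -4*10 - 16 = -40 - 16 = -56)
C(56) - V = (-13 + 56) - 1*(-56) = 43 + 56 = 99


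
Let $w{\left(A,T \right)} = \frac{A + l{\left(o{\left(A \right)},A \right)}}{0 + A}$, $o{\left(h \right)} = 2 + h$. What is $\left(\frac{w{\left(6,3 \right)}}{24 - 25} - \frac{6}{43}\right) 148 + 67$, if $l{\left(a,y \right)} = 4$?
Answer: $- \frac{25841}{129} \approx -200.32$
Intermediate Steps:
$w{\left(A,T \right)} = \frac{4 + A}{A}$ ($w{\left(A,T \right)} = \frac{A + 4}{0 + A} = \frac{4 + A}{A}$)
$\left(\frac{w{\left(6,3 \right)}}{24 - 25} - \frac{6}{43}\right) 148 + 67 = \left(\frac{\frac{1}{6} \left(4 + 6\right)}{24 - 25} - \frac{6}{43}\right) 148 + 67 = \left(\frac{\frac{1}{6} \cdot 10}{-1} - \frac{6}{43}\right) 148 + 67 = \left(\frac{5}{3} \left(-1\right) - \frac{6}{43}\right) 148 + 67 = \left(- \frac{5}{3} - \frac{6}{43}\right) 148 + 67 = \left(- \frac{233}{129}\right) 148 + 67 = - \frac{34484}{129} + 67 = - \frac{25841}{129}$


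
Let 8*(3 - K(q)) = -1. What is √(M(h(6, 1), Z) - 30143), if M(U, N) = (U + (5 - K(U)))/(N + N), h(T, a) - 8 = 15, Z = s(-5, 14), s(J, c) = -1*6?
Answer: I*√17363562/24 ≈ 173.62*I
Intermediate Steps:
K(q) = 25/8 (K(q) = 3 - ⅛*(-1) = 3 + ⅛ = 25/8)
s(J, c) = -6
Z = -6
h(T, a) = 23 (h(T, a) = 8 + 15 = 23)
M(U, N) = (15/8 + U)/(2*N) (M(U, N) = (U + (5 - 1*25/8))/(N + N) = (U + (5 - 25/8))/((2*N)) = (U + 15/8)*(1/(2*N)) = (15/8 + U)*(1/(2*N)) = (15/8 + U)/(2*N))
√(M(h(6, 1), Z) - 30143) = √((1/16)*(15 + 8*23)/(-6) - 30143) = √((1/16)*(-⅙)*(15 + 184) - 30143) = √((1/16)*(-⅙)*199 - 30143) = √(-199/96 - 30143) = √(-2893927/96) = I*√17363562/24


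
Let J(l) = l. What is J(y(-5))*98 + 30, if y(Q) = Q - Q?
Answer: 30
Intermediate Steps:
y(Q) = 0
J(y(-5))*98 + 30 = 0*98 + 30 = 0 + 30 = 30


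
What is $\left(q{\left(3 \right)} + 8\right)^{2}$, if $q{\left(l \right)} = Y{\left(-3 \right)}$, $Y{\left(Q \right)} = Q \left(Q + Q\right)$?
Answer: $676$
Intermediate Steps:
$Y{\left(Q \right)} = 2 Q^{2}$ ($Y{\left(Q \right)} = Q 2 Q = 2 Q^{2}$)
$q{\left(l \right)} = 18$ ($q{\left(l \right)} = 2 \left(-3\right)^{2} = 2 \cdot 9 = 18$)
$\left(q{\left(3 \right)} + 8\right)^{2} = \left(18 + 8\right)^{2} = 26^{2} = 676$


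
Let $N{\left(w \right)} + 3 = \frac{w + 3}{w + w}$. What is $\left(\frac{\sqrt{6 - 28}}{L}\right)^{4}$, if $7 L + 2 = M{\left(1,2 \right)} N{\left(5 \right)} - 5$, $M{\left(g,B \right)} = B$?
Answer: $\frac{726302500}{10556001} \approx 68.805$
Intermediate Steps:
$N{\left(w \right)} = -3 + \frac{3 + w}{2 w}$ ($N{\left(w \right)} = -3 + \frac{w + 3}{w + w} = -3 + \frac{3 + w}{2 w}$)
$L = - \frac{57}{35}$ ($L = - \frac{2}{7} + \frac{2 \frac{3 - 25}{2 \cdot 5} - 5}{7} = - \frac{2}{7} + \frac{2 \cdot \frac{1}{2} \cdot \frac{1}{5} \left(3 - 25\right) - 5}{7} = - \frac{2}{7} + \frac{2 \cdot \frac{1}{2} \cdot \frac{1}{5} \left(-22\right) - 5}{7} = - \frac{2}{7} + \frac{2 \left(- \frac{11}{5}\right) - 5}{7} = - \frac{2}{7} + \frac{- \frac{22}{5} - 5}{7} = - \frac{2}{7} + \frac{1}{7} \left(- \frac{47}{5}\right) = - \frac{2}{7} - \frac{47}{35} = - \frac{57}{35} \approx -1.6286$)
$\left(\frac{\sqrt{6 - 28}}{L}\right)^{4} = \left(\frac{\sqrt{6 - 28}}{- \frac{57}{35}}\right)^{4} = \left(\sqrt{-22} \left(- \frac{35}{57}\right)\right)^{4} = \left(i \sqrt{22} \left(- \frac{35}{57}\right)\right)^{4} = \left(- \frac{35 i \sqrt{22}}{57}\right)^{4} = \frac{726302500}{10556001}$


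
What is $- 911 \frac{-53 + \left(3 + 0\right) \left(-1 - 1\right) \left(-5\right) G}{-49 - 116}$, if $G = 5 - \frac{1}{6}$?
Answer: $\frac{83812}{165} \approx 507.95$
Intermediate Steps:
$G = \frac{29}{6}$ ($G = 5 - \frac{1}{6} = \frac{29}{6} \approx 4.8333$)
$- 911 \frac{-53 + \left(3 + 0\right) \left(-1 - 1\right) \left(-5\right) G}{-49 - 116} = - 911 \frac{-53 + \left(3 + 0\right) \left(-1 - 1\right) \left(-5\right) \frac{29}{6}}{-49 - 116} = - 911 \frac{-53 + 3 \left(-2\right) \left(-5\right) \frac{29}{6}}{-165} = - 911 \left(-53 + \left(-6\right) \left(-5\right) \frac{29}{6}\right) \left(- \frac{1}{165}\right) = - 911 \left(-53 + 30 \cdot \frac{29}{6}\right) \left(- \frac{1}{165}\right) = - 911 \left(-53 + 145\right) \left(- \frac{1}{165}\right) = - 911 \cdot 92 \left(- \frac{1}{165}\right) = \left(-911\right) \left(- \frac{92}{165}\right) = \frac{83812}{165}$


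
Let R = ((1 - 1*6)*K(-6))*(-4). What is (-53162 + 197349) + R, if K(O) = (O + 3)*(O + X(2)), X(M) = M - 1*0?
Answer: 144427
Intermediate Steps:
X(M) = M (X(M) = M + 0 = M)
K(O) = (2 + O)*(3 + O) (K(O) = (O + 3)*(O + 2) = (3 + O)*(2 + O) = (2 + O)*(3 + O))
R = 240 (R = ((1 - 1*6)*(6 + (-6)² + 5*(-6)))*(-4) = ((1 - 6)*(6 + 36 - 30))*(-4) = -5*12*(-4) = -60*(-4) = 240)
(-53162 + 197349) + R = (-53162 + 197349) + 240 = 144187 + 240 = 144427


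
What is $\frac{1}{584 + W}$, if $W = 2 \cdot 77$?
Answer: $\frac{1}{738} \approx 0.001355$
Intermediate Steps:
$W = 154$
$\frac{1}{584 + W} = \frac{1}{584 + 154} = \frac{1}{738}$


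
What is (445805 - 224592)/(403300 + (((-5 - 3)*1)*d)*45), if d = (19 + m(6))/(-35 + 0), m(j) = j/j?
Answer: 1548491/2824540 ≈ 0.54823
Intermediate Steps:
m(j) = 1
d = -4/7 (d = (19 + 1)/(-35 + 0) = 20/(-35) = 20*(-1/35) = -4/7 ≈ -0.57143)
(445805 - 224592)/(403300 + (((-5 - 3)*1)*d)*45) = (445805 - 224592)/(403300 + (((-5 - 3)*1)*(-4/7))*45) = 221213/(403300 + (-8*1*(-4/7))*45) = 221213/(403300 - 8*(-4/7)*45) = 221213/(403300 + (32/7)*45) = 221213/(403300 + 1440/7) = 221213/(2824540/7) = 221213*(7/2824540) = 1548491/2824540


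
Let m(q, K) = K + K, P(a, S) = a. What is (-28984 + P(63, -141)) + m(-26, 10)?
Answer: -28901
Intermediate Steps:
m(q, K) = 2*K
(-28984 + P(63, -141)) + m(-26, 10) = (-28984 + 63) + 2*10 = -28921 + 20 = -28901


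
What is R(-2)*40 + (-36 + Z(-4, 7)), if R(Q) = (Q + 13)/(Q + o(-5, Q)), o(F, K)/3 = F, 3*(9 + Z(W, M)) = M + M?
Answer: -3377/51 ≈ -66.216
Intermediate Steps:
Z(W, M) = -9 + 2*M/3 (Z(W, M) = -9 + (M + M)/3 = -9 + (2*M)/3 = -9 + 2*M/3)
o(F, K) = 3*F
R(Q) = (13 + Q)/(-15 + Q) (R(Q) = (Q + 13)/(Q + 3*(-5)) = (13 + Q)/(Q - 15) = (13 + Q)/(-15 + Q))
R(-2)*40 + (-36 + Z(-4, 7)) = ((13 - 2)/(-15 - 2))*40 + (-36 + (-9 + (⅔)*7)) = (11/(-17))*40 + (-36 + (-9 + 14/3)) = -1/17*11*40 + (-36 - 13/3) = -11/17*40 - 121/3 = -440/17 - 121/3 = -3377/51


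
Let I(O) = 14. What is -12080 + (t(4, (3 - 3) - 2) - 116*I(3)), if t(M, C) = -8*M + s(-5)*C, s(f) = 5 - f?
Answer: -13756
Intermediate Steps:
t(M, C) = -8*M + 10*C (t(M, C) = -8*M + (5 - 1*(-5))*C = -8*M + (5 + 5)*C = -8*M + 10*C)
-12080 + (t(4, (3 - 3) - 2) - 116*I(3)) = -12080 + ((-8*4 + 10*((3 - 3) - 2)) - 116*14) = -12080 + ((-32 + 10*(0 - 2)) - 1624) = -12080 + ((-32 + 10*(-2)) - 1624) = -12080 + ((-32 - 20) - 1624) = -12080 + (-52 - 1624) = -12080 - 1676 = -13756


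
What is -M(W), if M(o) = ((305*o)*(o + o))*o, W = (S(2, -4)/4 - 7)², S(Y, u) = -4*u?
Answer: -444690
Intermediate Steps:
W = 9 (W = (-4*(-4)/4 - 7)² = (16*(¼) - 7)² = (4 - 7)² = (-3)² = 9)
M(o) = 610*o³ (M(o) = ((305*o)*(2*o))*o = (610*o²)*o = 610*o³)
-M(W) = -610*9³ = -610*729 = -1*444690 = -444690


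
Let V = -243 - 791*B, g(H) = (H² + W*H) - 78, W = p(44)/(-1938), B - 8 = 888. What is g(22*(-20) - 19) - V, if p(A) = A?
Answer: 17472256/19 ≈ 9.1959e+5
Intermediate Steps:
B = 896 (B = 8 + 888 = 896)
W = -22/969 (W = 44/(-1938) = 44*(-1/1938) = -22/969 ≈ -0.022704)
g(H) = -78 + H² - 22*H/969 (g(H) = (H² - 22*H/969) - 78 = -78 + H² - 22*H/969)
V = -708979 (V = -243 - 791*896 = -243 - 708736 = -708979)
g(22*(-20) - 19) - V = (-78 + (22*(-20) - 19)² - 22*(22*(-20) - 19)/969) - 1*(-708979) = (-78 + (-440 - 19)² - 22*(-440 - 19)/969) + 708979 = (-78 + (-459)² - 22/969*(-459)) + 708979 = (-78 + 210681 + 198/19) + 708979 = 4001655/19 + 708979 = 17472256/19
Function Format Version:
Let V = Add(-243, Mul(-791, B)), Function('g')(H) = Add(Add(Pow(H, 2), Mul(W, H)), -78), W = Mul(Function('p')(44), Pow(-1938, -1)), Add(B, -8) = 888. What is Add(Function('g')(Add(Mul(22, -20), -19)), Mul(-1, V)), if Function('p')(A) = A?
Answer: Rational(17472256, 19) ≈ 9.1959e+5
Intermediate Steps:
B = 896 (B = Add(8, 888) = 896)
W = Rational(-22, 969) (W = Mul(44, Pow(-1938, -1)) = Mul(44, Rational(-1, 1938)) = Rational(-22, 969) ≈ -0.022704)
Function('g')(H) = Add(-78, Pow(H, 2), Mul(Rational(-22, 969), H)) (Function('g')(H) = Add(Add(Pow(H, 2), Mul(Rational(-22, 969), H)), -78) = Add(-78, Pow(H, 2), Mul(Rational(-22, 969), H)))
V = -708979 (V = Add(-243, Mul(-791, 896)) = Add(-243, -708736) = -708979)
Add(Function('g')(Add(Mul(22, -20), -19)), Mul(-1, V)) = Add(Add(-78, Pow(Add(Mul(22, -20), -19), 2), Mul(Rational(-22, 969), Add(Mul(22, -20), -19))), Mul(-1, -708979)) = Add(Add(-78, Pow(Add(-440, -19), 2), Mul(Rational(-22, 969), Add(-440, -19))), 708979) = Add(Add(-78, Pow(-459, 2), Mul(Rational(-22, 969), -459)), 708979) = Add(Add(-78, 210681, Rational(198, 19)), 708979) = Add(Rational(4001655, 19), 708979) = Rational(17472256, 19)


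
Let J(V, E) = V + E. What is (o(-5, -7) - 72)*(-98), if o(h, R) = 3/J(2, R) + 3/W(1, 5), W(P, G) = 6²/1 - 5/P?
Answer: 1101324/155 ≈ 7105.3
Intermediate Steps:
W(P, G) = 36 - 5/P (W(P, G) = 36*1 - 5/P = 36 - 5/P)
J(V, E) = E + V
o(h, R) = 3/31 + 3/(2 + R) (o(h, R) = 3/(R + 2) + 3/(36 - 5/1) = 3/(2 + R) + 3/(36 - 5*1) = 3/(2 + R) + 3/(36 - 5) = 3/(2 + R) + 3/31 = 3/31 + 3/(2 + R))
(o(-5, -7) - 72)*(-98) = (3*(33 - 7)/(31*(2 - 7)) - 72)*(-98) = ((3/31)*26/(-5) - 72)*(-98) = ((3/31)*(-⅕)*26 - 72)*(-98) = (-78/155 - 72)*(-98) = -11238/155*(-98) = 1101324/155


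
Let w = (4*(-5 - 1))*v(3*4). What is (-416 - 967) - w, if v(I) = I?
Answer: -1095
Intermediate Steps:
w = -288 (w = (4*(-5 - 1))*(3*4) = (4*(-6))*12 = -24*12 = -288)
(-416 - 967) - w = (-416 - 967) - 1*(-288) = -1383 + 288 = -1095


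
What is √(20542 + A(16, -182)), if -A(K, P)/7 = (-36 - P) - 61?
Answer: √19947 ≈ 141.23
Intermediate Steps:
A(K, P) = 679 + 7*P (A(K, P) = -7*((-36 - P) - 61) = -7*(-97 - P) = 679 + 7*P)
√(20542 + A(16, -182)) = √(20542 + (679 + 7*(-182))) = √(20542 + (679 - 1274)) = √(20542 - 595) = √19947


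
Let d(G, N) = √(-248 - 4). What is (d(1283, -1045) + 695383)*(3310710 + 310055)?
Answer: 2517818427995 + 21724590*I*√7 ≈ 2.5178e+12 + 5.7478e+7*I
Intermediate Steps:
d(G, N) = 6*I*√7 (d(G, N) = √(-252) = 6*I*√7)
(d(1283, -1045) + 695383)*(3310710 + 310055) = (6*I*√7 + 695383)*(3310710 + 310055) = (695383 + 6*I*√7)*3620765 = 2517818427995 + 21724590*I*√7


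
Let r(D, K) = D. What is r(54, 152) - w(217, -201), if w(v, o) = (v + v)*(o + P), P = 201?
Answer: 54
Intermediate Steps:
w(v, o) = 2*v*(201 + o) (w(v, o) = (v + v)*(o + 201) = (2*v)*(201 + o) = 2*v*(201 + o))
r(54, 152) - w(217, -201) = 54 - 2*217*(201 - 201) = 54 - 2*217*0 = 54 - 1*0 = 54 + 0 = 54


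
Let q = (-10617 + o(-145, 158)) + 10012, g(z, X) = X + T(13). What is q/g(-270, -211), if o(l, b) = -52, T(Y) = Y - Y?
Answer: 657/211 ≈ 3.1137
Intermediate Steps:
T(Y) = 0
g(z, X) = X (g(z, X) = X + 0 = X)
q = -657 (q = (-10617 - 52) + 10012 = -10669 + 10012 = -657)
q/g(-270, -211) = -657/(-211) = -657*(-1/211) = 657/211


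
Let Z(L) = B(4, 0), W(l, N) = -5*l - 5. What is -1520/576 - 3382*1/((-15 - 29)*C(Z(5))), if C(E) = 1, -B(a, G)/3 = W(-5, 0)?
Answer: 29393/396 ≈ 74.225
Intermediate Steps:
W(l, N) = -5 - 5*l
B(a, G) = -60 (B(a, G) = -3*(-5 - 5*(-5)) = -3*(-5 + 25) = -3*20 = -60)
Z(L) = -60
-1520/576 - 3382*1/((-15 - 29)*C(Z(5))) = -1520/576 - 3382/(-15 - 29) = -1520*1/576 - 3382/(1*(-44)) = -95/36 - 3382/(-44) = -95/36 - 3382*(-1/44) = -95/36 + 1691/22 = 29393/396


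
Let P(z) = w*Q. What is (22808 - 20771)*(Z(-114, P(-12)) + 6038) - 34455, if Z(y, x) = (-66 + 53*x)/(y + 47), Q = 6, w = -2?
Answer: 823181691/67 ≈ 1.2286e+7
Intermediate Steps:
P(z) = -12 (P(z) = -2*6 = -12)
Z(y, x) = (-66 + 53*x)/(47 + y)
(22808 - 20771)*(Z(-114, P(-12)) + 6038) - 34455 = (22808 - 20771)*((-66 + 53*(-12))/(47 - 114) + 6038) - 34455 = 2037*((-66 - 636)/(-67) + 6038) - 34455 = 2037*(-1/67*(-702) + 6038) - 34455 = 2037*(702/67 + 6038) - 34455 = 2037*(405248/67) - 34455 = 825490176/67 - 34455 = 823181691/67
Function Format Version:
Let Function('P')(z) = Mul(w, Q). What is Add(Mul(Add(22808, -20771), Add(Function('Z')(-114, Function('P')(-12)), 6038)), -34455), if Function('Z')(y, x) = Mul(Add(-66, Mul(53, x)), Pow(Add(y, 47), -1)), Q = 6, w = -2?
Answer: Rational(823181691, 67) ≈ 1.2286e+7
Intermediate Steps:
Function('P')(z) = -12 (Function('P')(z) = Mul(-2, 6) = -12)
Function('Z')(y, x) = Mul(Pow(Add(47, y), -1), Add(-66, Mul(53, x))) (Function('Z')(y, x) = Mul(Add(-66, Mul(53, x)), Pow(Add(47, y), -1)) = Mul(Pow(Add(47, y), -1), Add(-66, Mul(53, x))))
Add(Mul(Add(22808, -20771), Add(Function('Z')(-114, Function('P')(-12)), 6038)), -34455) = Add(Mul(Add(22808, -20771), Add(Mul(Pow(Add(47, -114), -1), Add(-66, Mul(53, -12))), 6038)), -34455) = Add(Mul(2037, Add(Mul(Pow(-67, -1), Add(-66, -636)), 6038)), -34455) = Add(Mul(2037, Add(Mul(Rational(-1, 67), -702), 6038)), -34455) = Add(Mul(2037, Add(Rational(702, 67), 6038)), -34455) = Add(Mul(2037, Rational(405248, 67)), -34455) = Add(Rational(825490176, 67), -34455) = Rational(823181691, 67)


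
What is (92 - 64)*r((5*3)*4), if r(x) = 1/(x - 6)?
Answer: 14/27 ≈ 0.51852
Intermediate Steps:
r(x) = 1/(-6 + x)
(92 - 64)*r((5*3)*4) = (92 - 64)/(-6 + (5*3)*4) = 28/(-6 + 15*4) = 28/(-6 + 60) = 28/54 = 28*(1/54) = 14/27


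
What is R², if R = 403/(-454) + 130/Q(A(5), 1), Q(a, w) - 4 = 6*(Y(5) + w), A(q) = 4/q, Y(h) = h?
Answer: 4601025/824464 ≈ 5.5806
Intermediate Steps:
Q(a, w) = 34 + 6*w (Q(a, w) = 4 + 6*(5 + w) = 4 + (30 + 6*w) = 34 + 6*w)
R = 2145/908 (R = 403/(-454) + 130/(34 + 6*1) = 403*(-1/454) + 130/(34 + 6) = -403/454 + 130/40 = -403/454 + 130*(1/40) = -403/454 + 13/4 = 2145/908 ≈ 2.3623)
R² = (2145/908)² = 4601025/824464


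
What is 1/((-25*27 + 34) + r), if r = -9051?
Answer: -1/9692 ≈ -0.00010318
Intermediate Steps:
1/((-25*27 + 34) + r) = 1/((-25*27 + 34) - 9051) = 1/((-675 + 34) - 9051) = 1/(-641 - 9051) = 1/(-9692) = -1/9692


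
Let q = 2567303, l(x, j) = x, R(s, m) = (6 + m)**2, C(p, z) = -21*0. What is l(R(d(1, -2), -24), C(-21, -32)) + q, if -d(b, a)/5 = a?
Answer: 2567627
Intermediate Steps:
d(b, a) = -5*a
C(p, z) = 0
l(R(d(1, -2), -24), C(-21, -32)) + q = (6 - 24)**2 + 2567303 = (-18)**2 + 2567303 = 324 + 2567303 = 2567627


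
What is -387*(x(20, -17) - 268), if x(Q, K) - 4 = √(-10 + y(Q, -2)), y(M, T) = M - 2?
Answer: 102168 - 774*√2 ≈ 1.0107e+5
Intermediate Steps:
y(M, T) = -2 + M
x(Q, K) = 4 + √(-12 + Q) (x(Q, K) = 4 + √(-10 + (-2 + Q)) = 4 + √(-12 + Q))
-387*(x(20, -17) - 268) = -387*((4 + √(-12 + 20)) - 268) = -387*((4 + √8) - 268) = -387*((4 + 2*√2) - 268) = -387*(-264 + 2*√2) = 102168 - 774*√2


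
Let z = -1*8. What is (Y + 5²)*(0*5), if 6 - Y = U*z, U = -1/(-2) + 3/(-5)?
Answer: 0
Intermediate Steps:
U = -⅒ (U = -1*(-½) + 3*(-⅕) = ½ - ⅗ = -⅒ ≈ -0.10000)
z = -8
Y = 26/5 (Y = 6 - (-1)*(-8)/10 = 6 - 1*⅘ = 6 - ⅘ = 26/5 ≈ 5.2000)
(Y + 5²)*(0*5) = (26/5 + 5²)*(0*5) = (26/5 + 25)*0 = (151/5)*0 = 0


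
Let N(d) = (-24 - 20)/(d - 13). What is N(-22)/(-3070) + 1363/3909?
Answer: 73141177/210011025 ≈ 0.34827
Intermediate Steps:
N(d) = -44/(-13 + d)
N(-22)/(-3070) + 1363/3909 = -44/(-13 - 22)/(-3070) + 1363/3909 = -44/(-35)*(-1/3070) + 1363*(1/3909) = -44*(-1/35)*(-1/3070) + 1363/3909 = (44/35)*(-1/3070) + 1363/3909 = -22/53725 + 1363/3909 = 73141177/210011025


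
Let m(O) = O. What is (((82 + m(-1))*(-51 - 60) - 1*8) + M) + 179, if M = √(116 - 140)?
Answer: -8820 + 2*I*√6 ≈ -8820.0 + 4.899*I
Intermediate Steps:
M = 2*I*√6 (M = √(-24) = 2*I*√6 ≈ 4.899*I)
(((82 + m(-1))*(-51 - 60) - 1*8) + M) + 179 = (((82 - 1)*(-51 - 60) - 1*8) + 2*I*√6) + 179 = ((81*(-111) - 8) + 2*I*√6) + 179 = ((-8991 - 8) + 2*I*√6) + 179 = (-8999 + 2*I*√6) + 179 = -8820 + 2*I*√6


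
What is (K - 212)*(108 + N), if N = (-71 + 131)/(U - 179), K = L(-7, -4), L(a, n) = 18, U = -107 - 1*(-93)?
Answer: -4032096/193 ≈ -20892.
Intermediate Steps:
U = -14 (U = -107 + 93 = -14)
K = 18
N = -60/193 (N = (-71 + 131)/(-14 - 179) = 60/(-193) = 60*(-1/193) = -60/193 ≈ -0.31088)
(K - 212)*(108 + N) = (18 - 212)*(108 - 60/193) = -194*20784/193 = -4032096/193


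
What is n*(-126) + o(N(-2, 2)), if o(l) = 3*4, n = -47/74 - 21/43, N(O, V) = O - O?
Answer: 244317/1591 ≈ 153.56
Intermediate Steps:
N(O, V) = 0
n = -3575/3182 (n = -47*1/74 - 21*1/43 = -47/74 - 21/43 = -3575/3182 ≈ -1.1235)
o(l) = 12
n*(-126) + o(N(-2, 2)) = -3575/3182*(-126) + 12 = 225225/1591 + 12 = 244317/1591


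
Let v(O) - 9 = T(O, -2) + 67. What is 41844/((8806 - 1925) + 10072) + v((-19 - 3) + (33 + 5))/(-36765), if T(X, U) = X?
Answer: 512278328/207759015 ≈ 2.4657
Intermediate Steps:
v(O) = 76 + O (v(O) = 9 + (O + 67) = 9 + (67 + O) = 76 + O)
41844/((8806 - 1925) + 10072) + v((-19 - 3) + (33 + 5))/(-36765) = 41844/((8806 - 1925) + 10072) + (76 + ((-19 - 3) + (33 + 5)))/(-36765) = 41844/(6881 + 10072) + (76 + (-22 + 38))*(-1/36765) = 41844/16953 + (76 + 16)*(-1/36765) = 41844*(1/16953) + 92*(-1/36765) = 13948/5651 - 92/36765 = 512278328/207759015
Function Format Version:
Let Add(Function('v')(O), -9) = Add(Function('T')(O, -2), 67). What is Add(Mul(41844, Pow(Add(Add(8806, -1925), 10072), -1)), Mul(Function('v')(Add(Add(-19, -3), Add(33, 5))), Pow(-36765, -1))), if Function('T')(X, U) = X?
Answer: Rational(512278328, 207759015) ≈ 2.4657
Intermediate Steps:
Function('v')(O) = Add(76, O) (Function('v')(O) = Add(9, Add(O, 67)) = Add(9, Add(67, O)) = Add(76, O))
Add(Mul(41844, Pow(Add(Add(8806, -1925), 10072), -1)), Mul(Function('v')(Add(Add(-19, -3), Add(33, 5))), Pow(-36765, -1))) = Add(Mul(41844, Pow(Add(Add(8806, -1925), 10072), -1)), Mul(Add(76, Add(Add(-19, -3), Add(33, 5))), Pow(-36765, -1))) = Add(Mul(41844, Pow(Add(6881, 10072), -1)), Mul(Add(76, Add(-22, 38)), Rational(-1, 36765))) = Add(Mul(41844, Pow(16953, -1)), Mul(Add(76, 16), Rational(-1, 36765))) = Add(Mul(41844, Rational(1, 16953)), Mul(92, Rational(-1, 36765))) = Add(Rational(13948, 5651), Rational(-92, 36765)) = Rational(512278328, 207759015)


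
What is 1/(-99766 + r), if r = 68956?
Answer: -1/30810 ≈ -3.2457e-5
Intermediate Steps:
1/(-99766 + r) = 1/(-99766 + 68956) = 1/(-30810) = -1/30810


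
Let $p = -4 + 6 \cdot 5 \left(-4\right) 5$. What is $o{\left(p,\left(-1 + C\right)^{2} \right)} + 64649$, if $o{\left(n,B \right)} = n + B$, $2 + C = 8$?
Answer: $64070$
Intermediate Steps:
$C = 6$ ($C = -2 + 8 = 6$)
$p = -604$ ($p = -4 + 6 \left(\left(-20\right) 5\right) = -4 + 6 \left(-100\right) = -4 - 600 = -604$)
$o{\left(n,B \right)} = B + n$
$o{\left(p,\left(-1 + C\right)^{2} \right)} + 64649 = \left(\left(-1 + 6\right)^{2} - 604\right) + 64649 = \left(5^{2} - 604\right) + 64649 = \left(25 - 604\right) + 64649 = -579 + 64649 = 64070$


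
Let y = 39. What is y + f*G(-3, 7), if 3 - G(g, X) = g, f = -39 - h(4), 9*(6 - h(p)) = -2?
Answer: -697/3 ≈ -232.33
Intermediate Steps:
h(p) = 56/9 (h(p) = 6 - ⅑*(-2) = 6 + 2/9 = 56/9)
f = -407/9 (f = -39 - 1*56/9 = -39 - 56/9 = -407/9 ≈ -45.222)
G(g, X) = 3 - g
y + f*G(-3, 7) = 39 - 407*(3 - 1*(-3))/9 = 39 - 407*(3 + 3)/9 = 39 - 407/9*6 = 39 - 814/3 = -697/3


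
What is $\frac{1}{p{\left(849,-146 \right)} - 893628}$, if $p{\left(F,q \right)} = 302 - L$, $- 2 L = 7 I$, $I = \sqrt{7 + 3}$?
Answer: $- \frac{255236}{228008954901} - \frac{\sqrt{10}}{228008954901} \approx -1.1194 \cdot 10^{-6}$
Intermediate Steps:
$I = \sqrt{10} \approx 3.1623$
$L = - \frac{7 \sqrt{10}}{2} \approx -11.068$
$p{\left(F,q \right)} = 302 + \frac{7 \sqrt{10}}{2}$ ($p{\left(F,q \right)} = 302 - - \frac{7 \sqrt{10}}{2} = 302 + \frac{7 \sqrt{10}}{2}$)
$\frac{1}{p{\left(849,-146 \right)} - 893628} = \frac{1}{\left(302 + \frac{7 \sqrt{10}}{2}\right) - 893628} = \frac{1}{-893326 + \frac{7 \sqrt{10}}{2}}$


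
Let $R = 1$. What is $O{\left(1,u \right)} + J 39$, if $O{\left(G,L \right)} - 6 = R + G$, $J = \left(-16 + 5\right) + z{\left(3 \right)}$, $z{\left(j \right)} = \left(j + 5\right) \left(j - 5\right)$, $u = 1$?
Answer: $-1045$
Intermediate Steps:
$z{\left(j \right)} = \left(-5 + j\right) \left(5 + j\right)$ ($z{\left(j \right)} = \left(5 + j\right) \left(-5 + j\right) = \left(-5 + j\right) \left(5 + j\right)$)
$J = -27$ ($J = \left(-16 + 5\right) - \left(25 - 3^{2}\right) = -11 + \left(-25 + 9\right) = -11 - 16 = -27$)
$O{\left(G,L \right)} = 7 + G$ ($O{\left(G,L \right)} = 6 + \left(1 + G\right) = 7 + G$)
$O{\left(1,u \right)} + J 39 = \left(7 + 1\right) - 1053 = 8 - 1053 = -1045$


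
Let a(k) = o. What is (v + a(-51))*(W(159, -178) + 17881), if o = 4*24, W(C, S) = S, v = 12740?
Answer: 227235708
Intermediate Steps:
o = 96
a(k) = 96
(v + a(-51))*(W(159, -178) + 17881) = (12740 + 96)*(-178 + 17881) = 12836*17703 = 227235708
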